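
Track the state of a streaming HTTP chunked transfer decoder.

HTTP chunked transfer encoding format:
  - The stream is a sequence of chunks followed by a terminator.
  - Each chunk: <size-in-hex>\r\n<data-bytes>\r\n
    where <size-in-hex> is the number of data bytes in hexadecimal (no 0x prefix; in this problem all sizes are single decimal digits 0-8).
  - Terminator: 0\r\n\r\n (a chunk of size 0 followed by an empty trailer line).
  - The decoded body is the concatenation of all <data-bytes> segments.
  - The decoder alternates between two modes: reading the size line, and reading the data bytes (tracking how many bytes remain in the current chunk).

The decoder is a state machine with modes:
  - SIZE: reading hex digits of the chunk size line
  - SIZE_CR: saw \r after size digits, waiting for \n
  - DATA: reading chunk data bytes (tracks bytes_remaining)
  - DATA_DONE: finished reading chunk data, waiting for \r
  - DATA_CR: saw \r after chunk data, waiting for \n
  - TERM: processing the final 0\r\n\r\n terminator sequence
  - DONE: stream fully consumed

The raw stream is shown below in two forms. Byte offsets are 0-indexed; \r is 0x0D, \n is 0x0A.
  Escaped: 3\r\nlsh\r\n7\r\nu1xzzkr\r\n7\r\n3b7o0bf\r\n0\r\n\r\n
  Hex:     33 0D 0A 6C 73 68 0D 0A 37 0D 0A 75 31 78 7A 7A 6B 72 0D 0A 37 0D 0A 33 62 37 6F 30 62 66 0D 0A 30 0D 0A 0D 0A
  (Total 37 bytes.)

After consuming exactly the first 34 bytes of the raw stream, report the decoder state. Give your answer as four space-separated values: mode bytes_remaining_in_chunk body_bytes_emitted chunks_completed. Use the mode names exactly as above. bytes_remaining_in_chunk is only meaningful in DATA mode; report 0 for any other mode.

Byte 0 = '3': mode=SIZE remaining=0 emitted=0 chunks_done=0
Byte 1 = 0x0D: mode=SIZE_CR remaining=0 emitted=0 chunks_done=0
Byte 2 = 0x0A: mode=DATA remaining=3 emitted=0 chunks_done=0
Byte 3 = 'l': mode=DATA remaining=2 emitted=1 chunks_done=0
Byte 4 = 's': mode=DATA remaining=1 emitted=2 chunks_done=0
Byte 5 = 'h': mode=DATA_DONE remaining=0 emitted=3 chunks_done=0
Byte 6 = 0x0D: mode=DATA_CR remaining=0 emitted=3 chunks_done=0
Byte 7 = 0x0A: mode=SIZE remaining=0 emitted=3 chunks_done=1
Byte 8 = '7': mode=SIZE remaining=0 emitted=3 chunks_done=1
Byte 9 = 0x0D: mode=SIZE_CR remaining=0 emitted=3 chunks_done=1
Byte 10 = 0x0A: mode=DATA remaining=7 emitted=3 chunks_done=1
Byte 11 = 'u': mode=DATA remaining=6 emitted=4 chunks_done=1
Byte 12 = '1': mode=DATA remaining=5 emitted=5 chunks_done=1
Byte 13 = 'x': mode=DATA remaining=4 emitted=6 chunks_done=1
Byte 14 = 'z': mode=DATA remaining=3 emitted=7 chunks_done=1
Byte 15 = 'z': mode=DATA remaining=2 emitted=8 chunks_done=1
Byte 16 = 'k': mode=DATA remaining=1 emitted=9 chunks_done=1
Byte 17 = 'r': mode=DATA_DONE remaining=0 emitted=10 chunks_done=1
Byte 18 = 0x0D: mode=DATA_CR remaining=0 emitted=10 chunks_done=1
Byte 19 = 0x0A: mode=SIZE remaining=0 emitted=10 chunks_done=2
Byte 20 = '7': mode=SIZE remaining=0 emitted=10 chunks_done=2
Byte 21 = 0x0D: mode=SIZE_CR remaining=0 emitted=10 chunks_done=2
Byte 22 = 0x0A: mode=DATA remaining=7 emitted=10 chunks_done=2
Byte 23 = '3': mode=DATA remaining=6 emitted=11 chunks_done=2
Byte 24 = 'b': mode=DATA remaining=5 emitted=12 chunks_done=2
Byte 25 = '7': mode=DATA remaining=4 emitted=13 chunks_done=2
Byte 26 = 'o': mode=DATA remaining=3 emitted=14 chunks_done=2
Byte 27 = '0': mode=DATA remaining=2 emitted=15 chunks_done=2
Byte 28 = 'b': mode=DATA remaining=1 emitted=16 chunks_done=2
Byte 29 = 'f': mode=DATA_DONE remaining=0 emitted=17 chunks_done=2
Byte 30 = 0x0D: mode=DATA_CR remaining=0 emitted=17 chunks_done=2
Byte 31 = 0x0A: mode=SIZE remaining=0 emitted=17 chunks_done=3
Byte 32 = '0': mode=SIZE remaining=0 emitted=17 chunks_done=3
Byte 33 = 0x0D: mode=SIZE_CR remaining=0 emitted=17 chunks_done=3

Answer: SIZE_CR 0 17 3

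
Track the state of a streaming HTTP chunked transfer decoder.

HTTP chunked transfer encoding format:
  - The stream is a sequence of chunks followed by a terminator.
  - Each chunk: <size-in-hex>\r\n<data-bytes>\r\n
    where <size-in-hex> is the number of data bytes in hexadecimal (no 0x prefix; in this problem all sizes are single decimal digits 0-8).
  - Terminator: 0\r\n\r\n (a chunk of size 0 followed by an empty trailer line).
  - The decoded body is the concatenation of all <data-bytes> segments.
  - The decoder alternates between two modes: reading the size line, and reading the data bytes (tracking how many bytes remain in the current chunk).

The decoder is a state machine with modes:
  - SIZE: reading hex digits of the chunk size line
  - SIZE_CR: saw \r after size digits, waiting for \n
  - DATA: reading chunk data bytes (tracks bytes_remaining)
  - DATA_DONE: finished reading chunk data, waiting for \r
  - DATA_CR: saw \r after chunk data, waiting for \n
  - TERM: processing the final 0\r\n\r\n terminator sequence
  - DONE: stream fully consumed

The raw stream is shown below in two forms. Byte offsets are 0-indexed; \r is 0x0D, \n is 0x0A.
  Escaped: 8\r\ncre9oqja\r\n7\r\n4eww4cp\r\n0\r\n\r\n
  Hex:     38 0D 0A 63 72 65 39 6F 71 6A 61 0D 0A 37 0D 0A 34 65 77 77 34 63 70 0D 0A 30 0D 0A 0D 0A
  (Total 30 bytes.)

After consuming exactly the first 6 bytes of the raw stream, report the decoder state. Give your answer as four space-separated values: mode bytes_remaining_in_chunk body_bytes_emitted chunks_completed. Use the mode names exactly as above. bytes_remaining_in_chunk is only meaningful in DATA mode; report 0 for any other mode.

Byte 0 = '8': mode=SIZE remaining=0 emitted=0 chunks_done=0
Byte 1 = 0x0D: mode=SIZE_CR remaining=0 emitted=0 chunks_done=0
Byte 2 = 0x0A: mode=DATA remaining=8 emitted=0 chunks_done=0
Byte 3 = 'c': mode=DATA remaining=7 emitted=1 chunks_done=0
Byte 4 = 'r': mode=DATA remaining=6 emitted=2 chunks_done=0
Byte 5 = 'e': mode=DATA remaining=5 emitted=3 chunks_done=0

Answer: DATA 5 3 0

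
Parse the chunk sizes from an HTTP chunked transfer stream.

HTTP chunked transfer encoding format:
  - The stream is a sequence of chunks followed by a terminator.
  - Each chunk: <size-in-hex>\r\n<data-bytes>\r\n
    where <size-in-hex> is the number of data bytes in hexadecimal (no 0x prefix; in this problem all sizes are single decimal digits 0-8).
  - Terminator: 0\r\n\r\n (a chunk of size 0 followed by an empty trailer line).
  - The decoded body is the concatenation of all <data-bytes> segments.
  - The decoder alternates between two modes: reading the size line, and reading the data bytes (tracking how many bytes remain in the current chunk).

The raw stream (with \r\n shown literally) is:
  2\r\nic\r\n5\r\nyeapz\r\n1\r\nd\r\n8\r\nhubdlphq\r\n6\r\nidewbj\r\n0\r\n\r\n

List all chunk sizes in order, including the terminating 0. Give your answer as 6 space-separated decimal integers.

Chunk 1: stream[0..1]='2' size=0x2=2, data at stream[3..5]='ic' -> body[0..2], body so far='ic'
Chunk 2: stream[7..8]='5' size=0x5=5, data at stream[10..15]='yeapz' -> body[2..7], body so far='icyeapz'
Chunk 3: stream[17..18]='1' size=0x1=1, data at stream[20..21]='d' -> body[7..8], body so far='icyeapzd'
Chunk 4: stream[23..24]='8' size=0x8=8, data at stream[26..34]='hubdlphq' -> body[8..16], body so far='icyeapzdhubdlphq'
Chunk 5: stream[36..37]='6' size=0x6=6, data at stream[39..45]='idewbj' -> body[16..22], body so far='icyeapzdhubdlphqidewbj'
Chunk 6: stream[47..48]='0' size=0 (terminator). Final body='icyeapzdhubdlphqidewbj' (22 bytes)

Answer: 2 5 1 8 6 0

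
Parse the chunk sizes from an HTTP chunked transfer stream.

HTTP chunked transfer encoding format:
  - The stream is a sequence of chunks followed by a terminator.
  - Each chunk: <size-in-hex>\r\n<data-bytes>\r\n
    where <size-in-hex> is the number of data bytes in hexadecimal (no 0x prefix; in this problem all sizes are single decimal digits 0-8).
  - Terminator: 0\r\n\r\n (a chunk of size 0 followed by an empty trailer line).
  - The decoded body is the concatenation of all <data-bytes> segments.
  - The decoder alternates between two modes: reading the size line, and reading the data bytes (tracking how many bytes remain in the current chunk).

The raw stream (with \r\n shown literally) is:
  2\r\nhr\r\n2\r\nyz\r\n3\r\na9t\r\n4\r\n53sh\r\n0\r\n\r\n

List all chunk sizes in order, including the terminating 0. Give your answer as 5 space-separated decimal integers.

Chunk 1: stream[0..1]='2' size=0x2=2, data at stream[3..5]='hr' -> body[0..2], body so far='hr'
Chunk 2: stream[7..8]='2' size=0x2=2, data at stream[10..12]='yz' -> body[2..4], body so far='hryz'
Chunk 3: stream[14..15]='3' size=0x3=3, data at stream[17..20]='a9t' -> body[4..7], body so far='hryza9t'
Chunk 4: stream[22..23]='4' size=0x4=4, data at stream[25..29]='53sh' -> body[7..11], body so far='hryza9t53sh'
Chunk 5: stream[31..32]='0' size=0 (terminator). Final body='hryza9t53sh' (11 bytes)

Answer: 2 2 3 4 0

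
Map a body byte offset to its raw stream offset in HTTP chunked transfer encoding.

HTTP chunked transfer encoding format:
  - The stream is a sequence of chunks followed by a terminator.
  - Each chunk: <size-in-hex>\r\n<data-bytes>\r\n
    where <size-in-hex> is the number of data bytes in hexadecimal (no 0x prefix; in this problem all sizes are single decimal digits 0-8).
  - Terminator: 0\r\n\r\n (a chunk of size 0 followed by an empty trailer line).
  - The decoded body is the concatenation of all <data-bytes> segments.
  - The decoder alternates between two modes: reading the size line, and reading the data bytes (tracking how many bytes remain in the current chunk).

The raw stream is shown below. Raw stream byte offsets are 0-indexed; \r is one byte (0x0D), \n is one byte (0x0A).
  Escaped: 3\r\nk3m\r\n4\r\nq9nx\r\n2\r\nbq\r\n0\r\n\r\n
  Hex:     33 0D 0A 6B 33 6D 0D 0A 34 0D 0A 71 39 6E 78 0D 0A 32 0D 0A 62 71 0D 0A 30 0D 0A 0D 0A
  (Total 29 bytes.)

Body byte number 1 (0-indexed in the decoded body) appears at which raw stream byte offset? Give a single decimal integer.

Chunk 1: stream[0..1]='3' size=0x3=3, data at stream[3..6]='k3m' -> body[0..3], body so far='k3m'
Chunk 2: stream[8..9]='4' size=0x4=4, data at stream[11..15]='q9nx' -> body[3..7], body so far='k3mq9nx'
Chunk 3: stream[17..18]='2' size=0x2=2, data at stream[20..22]='bq' -> body[7..9], body so far='k3mq9nxbq'
Chunk 4: stream[24..25]='0' size=0 (terminator). Final body='k3mq9nxbq' (9 bytes)
Body byte 1 at stream offset 4

Answer: 4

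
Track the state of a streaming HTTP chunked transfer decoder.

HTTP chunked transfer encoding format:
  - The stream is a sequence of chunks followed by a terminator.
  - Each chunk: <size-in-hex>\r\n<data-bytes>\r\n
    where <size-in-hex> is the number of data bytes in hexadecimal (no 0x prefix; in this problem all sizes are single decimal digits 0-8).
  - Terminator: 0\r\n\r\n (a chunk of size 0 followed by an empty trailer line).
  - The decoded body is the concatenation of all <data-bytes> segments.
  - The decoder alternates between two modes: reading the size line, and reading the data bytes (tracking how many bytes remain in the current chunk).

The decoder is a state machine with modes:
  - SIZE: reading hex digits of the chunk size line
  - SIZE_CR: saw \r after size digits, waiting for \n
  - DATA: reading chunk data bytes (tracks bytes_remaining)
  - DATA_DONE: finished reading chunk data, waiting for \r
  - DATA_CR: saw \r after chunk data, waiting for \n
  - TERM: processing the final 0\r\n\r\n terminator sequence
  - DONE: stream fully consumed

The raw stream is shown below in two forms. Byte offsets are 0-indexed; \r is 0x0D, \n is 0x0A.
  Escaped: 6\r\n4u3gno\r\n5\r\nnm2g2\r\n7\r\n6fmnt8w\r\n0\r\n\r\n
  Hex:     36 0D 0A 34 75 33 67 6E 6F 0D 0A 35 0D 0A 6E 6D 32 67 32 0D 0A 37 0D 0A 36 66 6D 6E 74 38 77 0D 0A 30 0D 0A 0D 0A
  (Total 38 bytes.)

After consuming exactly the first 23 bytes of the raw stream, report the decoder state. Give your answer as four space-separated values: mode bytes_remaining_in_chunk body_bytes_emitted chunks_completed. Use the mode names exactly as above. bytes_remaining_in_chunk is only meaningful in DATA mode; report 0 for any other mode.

Answer: SIZE_CR 0 11 2

Derivation:
Byte 0 = '6': mode=SIZE remaining=0 emitted=0 chunks_done=0
Byte 1 = 0x0D: mode=SIZE_CR remaining=0 emitted=0 chunks_done=0
Byte 2 = 0x0A: mode=DATA remaining=6 emitted=0 chunks_done=0
Byte 3 = '4': mode=DATA remaining=5 emitted=1 chunks_done=0
Byte 4 = 'u': mode=DATA remaining=4 emitted=2 chunks_done=0
Byte 5 = '3': mode=DATA remaining=3 emitted=3 chunks_done=0
Byte 6 = 'g': mode=DATA remaining=2 emitted=4 chunks_done=0
Byte 7 = 'n': mode=DATA remaining=1 emitted=5 chunks_done=0
Byte 8 = 'o': mode=DATA_DONE remaining=0 emitted=6 chunks_done=0
Byte 9 = 0x0D: mode=DATA_CR remaining=0 emitted=6 chunks_done=0
Byte 10 = 0x0A: mode=SIZE remaining=0 emitted=6 chunks_done=1
Byte 11 = '5': mode=SIZE remaining=0 emitted=6 chunks_done=1
Byte 12 = 0x0D: mode=SIZE_CR remaining=0 emitted=6 chunks_done=1
Byte 13 = 0x0A: mode=DATA remaining=5 emitted=6 chunks_done=1
Byte 14 = 'n': mode=DATA remaining=4 emitted=7 chunks_done=1
Byte 15 = 'm': mode=DATA remaining=3 emitted=8 chunks_done=1
Byte 16 = '2': mode=DATA remaining=2 emitted=9 chunks_done=1
Byte 17 = 'g': mode=DATA remaining=1 emitted=10 chunks_done=1
Byte 18 = '2': mode=DATA_DONE remaining=0 emitted=11 chunks_done=1
Byte 19 = 0x0D: mode=DATA_CR remaining=0 emitted=11 chunks_done=1
Byte 20 = 0x0A: mode=SIZE remaining=0 emitted=11 chunks_done=2
Byte 21 = '7': mode=SIZE remaining=0 emitted=11 chunks_done=2
Byte 22 = 0x0D: mode=SIZE_CR remaining=0 emitted=11 chunks_done=2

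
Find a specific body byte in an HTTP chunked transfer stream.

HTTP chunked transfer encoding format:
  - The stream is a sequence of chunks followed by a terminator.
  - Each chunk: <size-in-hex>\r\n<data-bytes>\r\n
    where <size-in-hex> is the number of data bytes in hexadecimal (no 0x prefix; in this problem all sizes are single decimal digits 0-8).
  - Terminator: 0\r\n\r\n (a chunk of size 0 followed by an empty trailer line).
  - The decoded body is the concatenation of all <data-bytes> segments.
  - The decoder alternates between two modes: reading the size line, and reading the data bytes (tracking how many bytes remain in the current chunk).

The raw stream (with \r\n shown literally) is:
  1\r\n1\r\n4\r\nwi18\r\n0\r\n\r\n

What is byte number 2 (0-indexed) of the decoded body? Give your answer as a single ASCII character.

Answer: i

Derivation:
Chunk 1: stream[0..1]='1' size=0x1=1, data at stream[3..4]='1' -> body[0..1], body so far='1'
Chunk 2: stream[6..7]='4' size=0x4=4, data at stream[9..13]='wi18' -> body[1..5], body so far='1wi18'
Chunk 3: stream[15..16]='0' size=0 (terminator). Final body='1wi18' (5 bytes)
Body byte 2 = 'i'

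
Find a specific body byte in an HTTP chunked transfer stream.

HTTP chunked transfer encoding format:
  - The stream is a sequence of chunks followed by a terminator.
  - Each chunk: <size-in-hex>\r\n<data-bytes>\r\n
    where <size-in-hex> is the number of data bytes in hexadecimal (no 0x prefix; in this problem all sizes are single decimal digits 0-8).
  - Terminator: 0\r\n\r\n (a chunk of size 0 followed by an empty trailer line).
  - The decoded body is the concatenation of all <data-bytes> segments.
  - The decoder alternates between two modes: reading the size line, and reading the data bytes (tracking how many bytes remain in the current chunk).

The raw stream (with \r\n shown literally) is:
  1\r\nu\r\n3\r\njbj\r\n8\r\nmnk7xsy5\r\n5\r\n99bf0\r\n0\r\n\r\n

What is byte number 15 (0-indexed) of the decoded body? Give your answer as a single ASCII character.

Chunk 1: stream[0..1]='1' size=0x1=1, data at stream[3..4]='u' -> body[0..1], body so far='u'
Chunk 2: stream[6..7]='3' size=0x3=3, data at stream[9..12]='jbj' -> body[1..4], body so far='ujbj'
Chunk 3: stream[14..15]='8' size=0x8=8, data at stream[17..25]='mnk7xsy5' -> body[4..12], body so far='ujbjmnk7xsy5'
Chunk 4: stream[27..28]='5' size=0x5=5, data at stream[30..35]='99bf0' -> body[12..17], body so far='ujbjmnk7xsy599bf0'
Chunk 5: stream[37..38]='0' size=0 (terminator). Final body='ujbjmnk7xsy599bf0' (17 bytes)
Body byte 15 = 'f'

Answer: f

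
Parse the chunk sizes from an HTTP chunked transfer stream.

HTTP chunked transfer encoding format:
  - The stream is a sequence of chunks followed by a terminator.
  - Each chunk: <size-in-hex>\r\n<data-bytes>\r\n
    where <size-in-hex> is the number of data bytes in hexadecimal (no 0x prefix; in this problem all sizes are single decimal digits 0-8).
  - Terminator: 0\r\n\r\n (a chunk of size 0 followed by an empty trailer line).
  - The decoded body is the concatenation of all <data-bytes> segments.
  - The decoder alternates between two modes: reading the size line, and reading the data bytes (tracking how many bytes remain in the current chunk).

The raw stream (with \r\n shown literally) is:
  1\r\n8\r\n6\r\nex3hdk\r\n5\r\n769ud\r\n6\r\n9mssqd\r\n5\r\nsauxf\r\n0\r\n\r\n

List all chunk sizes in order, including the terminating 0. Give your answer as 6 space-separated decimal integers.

Chunk 1: stream[0..1]='1' size=0x1=1, data at stream[3..4]='8' -> body[0..1], body so far='8'
Chunk 2: stream[6..7]='6' size=0x6=6, data at stream[9..15]='ex3hdk' -> body[1..7], body so far='8ex3hdk'
Chunk 3: stream[17..18]='5' size=0x5=5, data at stream[20..25]='769ud' -> body[7..12], body so far='8ex3hdk769ud'
Chunk 4: stream[27..28]='6' size=0x6=6, data at stream[30..36]='9mssqd' -> body[12..18], body so far='8ex3hdk769ud9mssqd'
Chunk 5: stream[38..39]='5' size=0x5=5, data at stream[41..46]='sauxf' -> body[18..23], body so far='8ex3hdk769ud9mssqdsauxf'
Chunk 6: stream[48..49]='0' size=0 (terminator). Final body='8ex3hdk769ud9mssqdsauxf' (23 bytes)

Answer: 1 6 5 6 5 0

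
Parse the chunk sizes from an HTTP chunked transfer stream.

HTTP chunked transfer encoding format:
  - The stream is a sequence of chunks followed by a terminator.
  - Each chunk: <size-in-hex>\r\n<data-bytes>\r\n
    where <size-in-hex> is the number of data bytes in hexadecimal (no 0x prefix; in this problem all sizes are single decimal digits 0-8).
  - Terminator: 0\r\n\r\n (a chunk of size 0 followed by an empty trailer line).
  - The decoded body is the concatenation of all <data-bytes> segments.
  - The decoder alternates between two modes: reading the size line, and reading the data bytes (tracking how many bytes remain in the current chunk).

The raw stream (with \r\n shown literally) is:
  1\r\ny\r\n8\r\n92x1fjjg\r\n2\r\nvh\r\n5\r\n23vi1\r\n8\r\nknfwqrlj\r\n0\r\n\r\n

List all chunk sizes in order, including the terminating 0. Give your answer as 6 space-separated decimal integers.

Answer: 1 8 2 5 8 0

Derivation:
Chunk 1: stream[0..1]='1' size=0x1=1, data at stream[3..4]='y' -> body[0..1], body so far='y'
Chunk 2: stream[6..7]='8' size=0x8=8, data at stream[9..17]='92x1fjjg' -> body[1..9], body so far='y92x1fjjg'
Chunk 3: stream[19..20]='2' size=0x2=2, data at stream[22..24]='vh' -> body[9..11], body so far='y92x1fjjgvh'
Chunk 4: stream[26..27]='5' size=0x5=5, data at stream[29..34]='23vi1' -> body[11..16], body so far='y92x1fjjgvh23vi1'
Chunk 5: stream[36..37]='8' size=0x8=8, data at stream[39..47]='knfwqrlj' -> body[16..24], body so far='y92x1fjjgvh23vi1knfwqrlj'
Chunk 6: stream[49..50]='0' size=0 (terminator). Final body='y92x1fjjgvh23vi1knfwqrlj' (24 bytes)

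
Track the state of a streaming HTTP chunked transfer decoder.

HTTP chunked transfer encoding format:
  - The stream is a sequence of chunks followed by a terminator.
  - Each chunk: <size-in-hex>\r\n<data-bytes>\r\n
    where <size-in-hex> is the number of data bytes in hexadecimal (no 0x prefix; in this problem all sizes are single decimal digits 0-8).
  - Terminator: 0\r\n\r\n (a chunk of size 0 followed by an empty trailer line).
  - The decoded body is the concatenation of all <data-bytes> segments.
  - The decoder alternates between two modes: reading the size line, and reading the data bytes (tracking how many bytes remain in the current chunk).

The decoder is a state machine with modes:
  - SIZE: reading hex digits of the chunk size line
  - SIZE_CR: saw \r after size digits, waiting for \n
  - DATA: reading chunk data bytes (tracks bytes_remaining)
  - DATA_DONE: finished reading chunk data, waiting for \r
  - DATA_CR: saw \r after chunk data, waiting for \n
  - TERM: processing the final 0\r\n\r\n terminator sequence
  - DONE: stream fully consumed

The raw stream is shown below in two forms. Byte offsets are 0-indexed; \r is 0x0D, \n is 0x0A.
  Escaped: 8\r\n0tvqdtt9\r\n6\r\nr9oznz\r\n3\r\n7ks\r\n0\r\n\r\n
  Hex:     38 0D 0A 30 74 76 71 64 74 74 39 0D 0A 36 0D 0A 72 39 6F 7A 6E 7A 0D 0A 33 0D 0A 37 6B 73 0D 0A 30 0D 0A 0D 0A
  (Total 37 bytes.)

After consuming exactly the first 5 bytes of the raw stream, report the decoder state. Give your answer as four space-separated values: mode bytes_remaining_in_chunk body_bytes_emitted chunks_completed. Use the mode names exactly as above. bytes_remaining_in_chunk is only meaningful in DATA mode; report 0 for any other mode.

Answer: DATA 6 2 0

Derivation:
Byte 0 = '8': mode=SIZE remaining=0 emitted=0 chunks_done=0
Byte 1 = 0x0D: mode=SIZE_CR remaining=0 emitted=0 chunks_done=0
Byte 2 = 0x0A: mode=DATA remaining=8 emitted=0 chunks_done=0
Byte 3 = '0': mode=DATA remaining=7 emitted=1 chunks_done=0
Byte 4 = 't': mode=DATA remaining=6 emitted=2 chunks_done=0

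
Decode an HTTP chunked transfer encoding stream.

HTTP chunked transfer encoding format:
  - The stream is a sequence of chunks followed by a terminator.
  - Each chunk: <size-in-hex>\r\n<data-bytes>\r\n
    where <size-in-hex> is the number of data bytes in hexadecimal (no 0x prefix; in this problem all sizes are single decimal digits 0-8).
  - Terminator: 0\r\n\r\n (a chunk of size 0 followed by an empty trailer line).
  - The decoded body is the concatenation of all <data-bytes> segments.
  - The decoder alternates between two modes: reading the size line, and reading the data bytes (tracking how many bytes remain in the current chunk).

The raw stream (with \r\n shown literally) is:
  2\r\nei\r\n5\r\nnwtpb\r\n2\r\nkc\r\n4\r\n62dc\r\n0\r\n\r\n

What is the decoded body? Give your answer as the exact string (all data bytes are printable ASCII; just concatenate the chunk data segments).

Answer: einwtpbkc62dc

Derivation:
Chunk 1: stream[0..1]='2' size=0x2=2, data at stream[3..5]='ei' -> body[0..2], body so far='ei'
Chunk 2: stream[7..8]='5' size=0x5=5, data at stream[10..15]='nwtpb' -> body[2..7], body so far='einwtpb'
Chunk 3: stream[17..18]='2' size=0x2=2, data at stream[20..22]='kc' -> body[7..9], body so far='einwtpbkc'
Chunk 4: stream[24..25]='4' size=0x4=4, data at stream[27..31]='62dc' -> body[9..13], body so far='einwtpbkc62dc'
Chunk 5: stream[33..34]='0' size=0 (terminator). Final body='einwtpbkc62dc' (13 bytes)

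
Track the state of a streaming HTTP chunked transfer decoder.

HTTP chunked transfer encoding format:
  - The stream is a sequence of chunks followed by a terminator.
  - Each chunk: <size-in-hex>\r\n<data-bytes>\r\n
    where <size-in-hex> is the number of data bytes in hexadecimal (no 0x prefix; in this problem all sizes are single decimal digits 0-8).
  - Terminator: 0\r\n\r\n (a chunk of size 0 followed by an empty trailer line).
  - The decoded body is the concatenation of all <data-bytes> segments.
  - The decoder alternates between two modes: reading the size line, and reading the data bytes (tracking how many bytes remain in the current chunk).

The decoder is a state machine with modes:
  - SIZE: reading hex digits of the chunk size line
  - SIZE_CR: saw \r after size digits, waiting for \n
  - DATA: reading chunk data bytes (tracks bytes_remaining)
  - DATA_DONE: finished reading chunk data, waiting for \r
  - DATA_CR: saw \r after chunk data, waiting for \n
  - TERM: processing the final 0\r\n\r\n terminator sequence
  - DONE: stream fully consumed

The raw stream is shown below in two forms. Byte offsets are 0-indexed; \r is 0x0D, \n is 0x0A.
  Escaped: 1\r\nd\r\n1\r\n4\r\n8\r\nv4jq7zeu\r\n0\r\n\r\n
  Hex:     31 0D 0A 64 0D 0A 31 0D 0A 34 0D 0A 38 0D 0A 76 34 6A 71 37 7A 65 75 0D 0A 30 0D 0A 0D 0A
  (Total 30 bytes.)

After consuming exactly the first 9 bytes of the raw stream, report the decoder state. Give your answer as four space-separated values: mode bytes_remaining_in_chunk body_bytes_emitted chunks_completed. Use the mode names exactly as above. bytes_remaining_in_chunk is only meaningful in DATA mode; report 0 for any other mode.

Byte 0 = '1': mode=SIZE remaining=0 emitted=0 chunks_done=0
Byte 1 = 0x0D: mode=SIZE_CR remaining=0 emitted=0 chunks_done=0
Byte 2 = 0x0A: mode=DATA remaining=1 emitted=0 chunks_done=0
Byte 3 = 'd': mode=DATA_DONE remaining=0 emitted=1 chunks_done=0
Byte 4 = 0x0D: mode=DATA_CR remaining=0 emitted=1 chunks_done=0
Byte 5 = 0x0A: mode=SIZE remaining=0 emitted=1 chunks_done=1
Byte 6 = '1': mode=SIZE remaining=0 emitted=1 chunks_done=1
Byte 7 = 0x0D: mode=SIZE_CR remaining=0 emitted=1 chunks_done=1
Byte 8 = 0x0A: mode=DATA remaining=1 emitted=1 chunks_done=1

Answer: DATA 1 1 1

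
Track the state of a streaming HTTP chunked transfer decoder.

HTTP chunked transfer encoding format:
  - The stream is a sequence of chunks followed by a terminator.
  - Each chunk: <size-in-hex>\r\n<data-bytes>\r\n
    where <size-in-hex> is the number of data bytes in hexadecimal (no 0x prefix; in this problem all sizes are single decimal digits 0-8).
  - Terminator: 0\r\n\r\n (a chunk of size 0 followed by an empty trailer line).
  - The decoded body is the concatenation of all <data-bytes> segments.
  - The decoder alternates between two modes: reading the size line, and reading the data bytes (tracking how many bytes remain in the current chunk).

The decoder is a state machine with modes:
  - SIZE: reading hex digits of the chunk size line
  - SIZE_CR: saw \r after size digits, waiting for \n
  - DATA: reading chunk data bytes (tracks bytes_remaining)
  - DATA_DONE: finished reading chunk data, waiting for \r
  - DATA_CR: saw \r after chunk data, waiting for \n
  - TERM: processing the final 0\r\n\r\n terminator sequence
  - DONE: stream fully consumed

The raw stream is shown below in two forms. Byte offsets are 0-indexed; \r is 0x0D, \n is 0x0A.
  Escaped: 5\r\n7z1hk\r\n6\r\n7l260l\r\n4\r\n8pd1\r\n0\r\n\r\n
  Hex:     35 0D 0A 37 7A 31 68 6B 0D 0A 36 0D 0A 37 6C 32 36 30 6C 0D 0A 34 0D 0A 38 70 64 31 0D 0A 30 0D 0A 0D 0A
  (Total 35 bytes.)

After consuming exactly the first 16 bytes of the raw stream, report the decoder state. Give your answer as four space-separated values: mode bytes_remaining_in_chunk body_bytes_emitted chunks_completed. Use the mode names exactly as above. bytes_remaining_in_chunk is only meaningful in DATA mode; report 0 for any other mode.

Answer: DATA 3 8 1

Derivation:
Byte 0 = '5': mode=SIZE remaining=0 emitted=0 chunks_done=0
Byte 1 = 0x0D: mode=SIZE_CR remaining=0 emitted=0 chunks_done=0
Byte 2 = 0x0A: mode=DATA remaining=5 emitted=0 chunks_done=0
Byte 3 = '7': mode=DATA remaining=4 emitted=1 chunks_done=0
Byte 4 = 'z': mode=DATA remaining=3 emitted=2 chunks_done=0
Byte 5 = '1': mode=DATA remaining=2 emitted=3 chunks_done=0
Byte 6 = 'h': mode=DATA remaining=1 emitted=4 chunks_done=0
Byte 7 = 'k': mode=DATA_DONE remaining=0 emitted=5 chunks_done=0
Byte 8 = 0x0D: mode=DATA_CR remaining=0 emitted=5 chunks_done=0
Byte 9 = 0x0A: mode=SIZE remaining=0 emitted=5 chunks_done=1
Byte 10 = '6': mode=SIZE remaining=0 emitted=5 chunks_done=1
Byte 11 = 0x0D: mode=SIZE_CR remaining=0 emitted=5 chunks_done=1
Byte 12 = 0x0A: mode=DATA remaining=6 emitted=5 chunks_done=1
Byte 13 = '7': mode=DATA remaining=5 emitted=6 chunks_done=1
Byte 14 = 'l': mode=DATA remaining=4 emitted=7 chunks_done=1
Byte 15 = '2': mode=DATA remaining=3 emitted=8 chunks_done=1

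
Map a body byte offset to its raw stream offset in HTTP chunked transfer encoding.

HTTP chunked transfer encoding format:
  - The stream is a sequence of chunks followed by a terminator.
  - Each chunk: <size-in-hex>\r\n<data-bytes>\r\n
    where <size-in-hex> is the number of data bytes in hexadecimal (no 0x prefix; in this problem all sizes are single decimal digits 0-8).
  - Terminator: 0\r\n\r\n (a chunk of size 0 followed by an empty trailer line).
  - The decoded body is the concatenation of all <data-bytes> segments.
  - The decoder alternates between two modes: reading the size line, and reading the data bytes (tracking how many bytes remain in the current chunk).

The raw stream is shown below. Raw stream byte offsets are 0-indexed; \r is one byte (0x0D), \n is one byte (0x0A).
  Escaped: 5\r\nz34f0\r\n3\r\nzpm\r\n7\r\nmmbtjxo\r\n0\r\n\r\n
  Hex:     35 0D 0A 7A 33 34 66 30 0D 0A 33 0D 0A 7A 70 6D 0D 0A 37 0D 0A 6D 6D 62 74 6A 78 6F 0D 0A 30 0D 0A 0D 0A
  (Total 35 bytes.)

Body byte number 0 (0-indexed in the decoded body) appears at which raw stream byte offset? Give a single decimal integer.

Chunk 1: stream[0..1]='5' size=0x5=5, data at stream[3..8]='z34f0' -> body[0..5], body so far='z34f0'
Chunk 2: stream[10..11]='3' size=0x3=3, data at stream[13..16]='zpm' -> body[5..8], body so far='z34f0zpm'
Chunk 3: stream[18..19]='7' size=0x7=7, data at stream[21..28]='mmbtjxo' -> body[8..15], body so far='z34f0zpmmmbtjxo'
Chunk 4: stream[30..31]='0' size=0 (terminator). Final body='z34f0zpmmmbtjxo' (15 bytes)
Body byte 0 at stream offset 3

Answer: 3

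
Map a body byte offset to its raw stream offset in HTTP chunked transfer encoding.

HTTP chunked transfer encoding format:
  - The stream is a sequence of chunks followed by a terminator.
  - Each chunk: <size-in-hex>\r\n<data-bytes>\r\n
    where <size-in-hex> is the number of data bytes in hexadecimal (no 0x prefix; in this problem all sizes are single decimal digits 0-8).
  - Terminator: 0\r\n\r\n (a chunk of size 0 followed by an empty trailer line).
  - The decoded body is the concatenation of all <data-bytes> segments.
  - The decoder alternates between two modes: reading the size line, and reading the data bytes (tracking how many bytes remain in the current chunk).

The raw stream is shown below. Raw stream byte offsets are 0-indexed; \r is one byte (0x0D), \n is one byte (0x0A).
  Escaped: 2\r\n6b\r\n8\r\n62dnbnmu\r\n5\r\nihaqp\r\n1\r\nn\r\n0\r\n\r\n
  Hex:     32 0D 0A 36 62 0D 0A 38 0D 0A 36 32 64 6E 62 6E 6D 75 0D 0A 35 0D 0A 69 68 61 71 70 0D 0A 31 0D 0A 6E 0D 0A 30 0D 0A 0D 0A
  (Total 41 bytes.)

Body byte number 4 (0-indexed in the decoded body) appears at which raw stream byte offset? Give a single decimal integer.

Answer: 12

Derivation:
Chunk 1: stream[0..1]='2' size=0x2=2, data at stream[3..5]='6b' -> body[0..2], body so far='6b'
Chunk 2: stream[7..8]='8' size=0x8=8, data at stream[10..18]='62dnbnmu' -> body[2..10], body so far='6b62dnbnmu'
Chunk 3: stream[20..21]='5' size=0x5=5, data at stream[23..28]='ihaqp' -> body[10..15], body so far='6b62dnbnmuihaqp'
Chunk 4: stream[30..31]='1' size=0x1=1, data at stream[33..34]='n' -> body[15..16], body so far='6b62dnbnmuihaqpn'
Chunk 5: stream[36..37]='0' size=0 (terminator). Final body='6b62dnbnmuihaqpn' (16 bytes)
Body byte 4 at stream offset 12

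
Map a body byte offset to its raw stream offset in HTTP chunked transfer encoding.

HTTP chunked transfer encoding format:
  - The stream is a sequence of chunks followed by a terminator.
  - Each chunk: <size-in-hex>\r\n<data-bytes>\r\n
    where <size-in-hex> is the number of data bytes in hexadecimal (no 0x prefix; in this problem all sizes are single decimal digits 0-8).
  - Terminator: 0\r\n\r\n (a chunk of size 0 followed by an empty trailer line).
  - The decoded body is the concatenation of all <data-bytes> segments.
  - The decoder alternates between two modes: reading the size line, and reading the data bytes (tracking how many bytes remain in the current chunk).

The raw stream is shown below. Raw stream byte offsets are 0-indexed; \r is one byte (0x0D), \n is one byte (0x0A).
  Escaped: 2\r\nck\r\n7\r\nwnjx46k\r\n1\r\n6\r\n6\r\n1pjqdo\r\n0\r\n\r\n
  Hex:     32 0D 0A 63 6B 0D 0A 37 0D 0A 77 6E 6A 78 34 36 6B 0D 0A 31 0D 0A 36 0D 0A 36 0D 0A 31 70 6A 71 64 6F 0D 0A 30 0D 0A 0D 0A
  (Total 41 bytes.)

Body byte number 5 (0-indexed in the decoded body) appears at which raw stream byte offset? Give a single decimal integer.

Answer: 13

Derivation:
Chunk 1: stream[0..1]='2' size=0x2=2, data at stream[3..5]='ck' -> body[0..2], body so far='ck'
Chunk 2: stream[7..8]='7' size=0x7=7, data at stream[10..17]='wnjx46k' -> body[2..9], body so far='ckwnjx46k'
Chunk 3: stream[19..20]='1' size=0x1=1, data at stream[22..23]='6' -> body[9..10], body so far='ckwnjx46k6'
Chunk 4: stream[25..26]='6' size=0x6=6, data at stream[28..34]='1pjqdo' -> body[10..16], body so far='ckwnjx46k61pjqdo'
Chunk 5: stream[36..37]='0' size=0 (terminator). Final body='ckwnjx46k61pjqdo' (16 bytes)
Body byte 5 at stream offset 13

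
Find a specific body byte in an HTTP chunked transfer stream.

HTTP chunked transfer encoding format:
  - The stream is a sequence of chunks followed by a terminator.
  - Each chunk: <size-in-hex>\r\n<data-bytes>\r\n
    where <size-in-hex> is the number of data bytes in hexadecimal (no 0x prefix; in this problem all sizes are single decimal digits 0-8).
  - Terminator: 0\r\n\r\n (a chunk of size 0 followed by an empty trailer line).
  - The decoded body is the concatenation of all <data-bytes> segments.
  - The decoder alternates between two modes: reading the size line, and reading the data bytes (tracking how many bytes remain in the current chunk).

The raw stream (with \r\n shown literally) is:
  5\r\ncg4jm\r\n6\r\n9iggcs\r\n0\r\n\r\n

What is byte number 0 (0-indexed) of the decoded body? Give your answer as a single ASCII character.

Chunk 1: stream[0..1]='5' size=0x5=5, data at stream[3..8]='cg4jm' -> body[0..5], body so far='cg4jm'
Chunk 2: stream[10..11]='6' size=0x6=6, data at stream[13..19]='9iggcs' -> body[5..11], body so far='cg4jm9iggcs'
Chunk 3: stream[21..22]='0' size=0 (terminator). Final body='cg4jm9iggcs' (11 bytes)
Body byte 0 = 'c'

Answer: c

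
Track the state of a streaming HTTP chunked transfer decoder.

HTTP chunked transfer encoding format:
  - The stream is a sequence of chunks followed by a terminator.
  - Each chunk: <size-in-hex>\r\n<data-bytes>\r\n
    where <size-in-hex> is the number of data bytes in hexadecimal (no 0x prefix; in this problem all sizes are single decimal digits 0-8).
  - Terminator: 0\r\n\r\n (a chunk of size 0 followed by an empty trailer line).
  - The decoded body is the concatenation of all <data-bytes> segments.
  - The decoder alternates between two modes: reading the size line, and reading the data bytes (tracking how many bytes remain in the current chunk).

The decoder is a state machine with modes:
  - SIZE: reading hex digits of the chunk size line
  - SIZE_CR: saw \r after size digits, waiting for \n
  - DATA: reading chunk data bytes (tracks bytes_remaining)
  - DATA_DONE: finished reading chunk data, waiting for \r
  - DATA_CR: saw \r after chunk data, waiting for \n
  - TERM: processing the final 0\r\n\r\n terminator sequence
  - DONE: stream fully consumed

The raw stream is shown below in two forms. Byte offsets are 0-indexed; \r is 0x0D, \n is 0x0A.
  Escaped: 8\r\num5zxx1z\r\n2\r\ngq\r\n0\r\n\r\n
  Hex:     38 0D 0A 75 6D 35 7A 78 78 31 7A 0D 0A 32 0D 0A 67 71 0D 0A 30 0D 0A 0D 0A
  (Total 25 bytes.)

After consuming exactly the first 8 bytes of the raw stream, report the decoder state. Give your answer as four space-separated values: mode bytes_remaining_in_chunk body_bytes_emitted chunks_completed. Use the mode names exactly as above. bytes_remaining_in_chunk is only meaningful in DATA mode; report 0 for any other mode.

Byte 0 = '8': mode=SIZE remaining=0 emitted=0 chunks_done=0
Byte 1 = 0x0D: mode=SIZE_CR remaining=0 emitted=0 chunks_done=0
Byte 2 = 0x0A: mode=DATA remaining=8 emitted=0 chunks_done=0
Byte 3 = 'u': mode=DATA remaining=7 emitted=1 chunks_done=0
Byte 4 = 'm': mode=DATA remaining=6 emitted=2 chunks_done=0
Byte 5 = '5': mode=DATA remaining=5 emitted=3 chunks_done=0
Byte 6 = 'z': mode=DATA remaining=4 emitted=4 chunks_done=0
Byte 7 = 'x': mode=DATA remaining=3 emitted=5 chunks_done=0

Answer: DATA 3 5 0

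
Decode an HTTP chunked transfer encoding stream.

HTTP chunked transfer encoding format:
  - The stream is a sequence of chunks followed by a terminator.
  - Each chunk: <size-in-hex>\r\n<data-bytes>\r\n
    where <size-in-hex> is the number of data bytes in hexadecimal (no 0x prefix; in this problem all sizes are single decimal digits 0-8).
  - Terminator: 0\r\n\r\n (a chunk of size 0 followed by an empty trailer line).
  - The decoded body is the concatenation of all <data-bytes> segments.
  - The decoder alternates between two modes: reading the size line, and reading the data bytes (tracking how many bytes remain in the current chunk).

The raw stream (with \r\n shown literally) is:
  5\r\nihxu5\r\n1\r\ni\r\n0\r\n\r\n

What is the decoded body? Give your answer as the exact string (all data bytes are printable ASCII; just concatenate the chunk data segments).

Chunk 1: stream[0..1]='5' size=0x5=5, data at stream[3..8]='ihxu5' -> body[0..5], body so far='ihxu5'
Chunk 2: stream[10..11]='1' size=0x1=1, data at stream[13..14]='i' -> body[5..6], body so far='ihxu5i'
Chunk 3: stream[16..17]='0' size=0 (terminator). Final body='ihxu5i' (6 bytes)

Answer: ihxu5i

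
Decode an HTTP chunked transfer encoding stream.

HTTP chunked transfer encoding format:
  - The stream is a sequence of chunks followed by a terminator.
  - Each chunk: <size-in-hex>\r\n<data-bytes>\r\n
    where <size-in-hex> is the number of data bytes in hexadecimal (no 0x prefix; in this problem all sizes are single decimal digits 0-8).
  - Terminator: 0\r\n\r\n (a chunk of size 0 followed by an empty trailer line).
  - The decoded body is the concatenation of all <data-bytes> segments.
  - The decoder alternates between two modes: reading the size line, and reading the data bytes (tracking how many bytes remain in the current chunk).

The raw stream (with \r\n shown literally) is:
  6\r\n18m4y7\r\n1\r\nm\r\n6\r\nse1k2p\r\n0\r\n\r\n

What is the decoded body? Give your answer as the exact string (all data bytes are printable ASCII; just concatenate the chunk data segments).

Answer: 18m4y7mse1k2p

Derivation:
Chunk 1: stream[0..1]='6' size=0x6=6, data at stream[3..9]='18m4y7' -> body[0..6], body so far='18m4y7'
Chunk 2: stream[11..12]='1' size=0x1=1, data at stream[14..15]='m' -> body[6..7], body so far='18m4y7m'
Chunk 3: stream[17..18]='6' size=0x6=6, data at stream[20..26]='se1k2p' -> body[7..13], body so far='18m4y7mse1k2p'
Chunk 4: stream[28..29]='0' size=0 (terminator). Final body='18m4y7mse1k2p' (13 bytes)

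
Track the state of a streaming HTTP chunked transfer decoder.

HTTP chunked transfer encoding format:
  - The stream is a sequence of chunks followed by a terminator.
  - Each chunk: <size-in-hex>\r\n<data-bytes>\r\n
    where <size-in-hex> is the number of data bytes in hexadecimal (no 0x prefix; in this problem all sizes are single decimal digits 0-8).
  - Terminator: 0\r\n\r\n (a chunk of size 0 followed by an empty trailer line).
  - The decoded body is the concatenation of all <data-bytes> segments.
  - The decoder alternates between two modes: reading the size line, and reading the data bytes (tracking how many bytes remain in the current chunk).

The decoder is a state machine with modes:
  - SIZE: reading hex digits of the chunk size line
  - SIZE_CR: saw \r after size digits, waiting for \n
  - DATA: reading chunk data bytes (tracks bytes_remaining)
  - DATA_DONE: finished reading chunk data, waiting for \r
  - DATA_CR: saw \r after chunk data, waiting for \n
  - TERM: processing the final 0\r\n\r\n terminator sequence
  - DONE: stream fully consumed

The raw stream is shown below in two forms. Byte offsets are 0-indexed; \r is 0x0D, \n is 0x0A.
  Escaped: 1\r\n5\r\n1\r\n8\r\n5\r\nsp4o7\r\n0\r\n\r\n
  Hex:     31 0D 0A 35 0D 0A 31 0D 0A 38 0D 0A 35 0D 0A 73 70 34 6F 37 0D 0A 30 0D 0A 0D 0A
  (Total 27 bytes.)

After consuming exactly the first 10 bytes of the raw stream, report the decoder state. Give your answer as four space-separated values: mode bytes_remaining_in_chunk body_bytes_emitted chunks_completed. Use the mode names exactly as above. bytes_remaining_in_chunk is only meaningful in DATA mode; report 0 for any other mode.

Byte 0 = '1': mode=SIZE remaining=0 emitted=0 chunks_done=0
Byte 1 = 0x0D: mode=SIZE_CR remaining=0 emitted=0 chunks_done=0
Byte 2 = 0x0A: mode=DATA remaining=1 emitted=0 chunks_done=0
Byte 3 = '5': mode=DATA_DONE remaining=0 emitted=1 chunks_done=0
Byte 4 = 0x0D: mode=DATA_CR remaining=0 emitted=1 chunks_done=0
Byte 5 = 0x0A: mode=SIZE remaining=0 emitted=1 chunks_done=1
Byte 6 = '1': mode=SIZE remaining=0 emitted=1 chunks_done=1
Byte 7 = 0x0D: mode=SIZE_CR remaining=0 emitted=1 chunks_done=1
Byte 8 = 0x0A: mode=DATA remaining=1 emitted=1 chunks_done=1
Byte 9 = '8': mode=DATA_DONE remaining=0 emitted=2 chunks_done=1

Answer: DATA_DONE 0 2 1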